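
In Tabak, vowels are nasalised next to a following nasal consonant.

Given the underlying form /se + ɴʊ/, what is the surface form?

[sẽɴʊ]

The vowel /e/ is adjacent to the following nasal /ɴ/, so it acquires [+nasal] and surfaces as [ẽ].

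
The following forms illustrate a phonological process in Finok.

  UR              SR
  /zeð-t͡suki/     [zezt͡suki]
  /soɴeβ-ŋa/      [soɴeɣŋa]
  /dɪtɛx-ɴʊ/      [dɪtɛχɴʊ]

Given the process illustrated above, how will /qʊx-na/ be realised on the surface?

The data show regressive place assimilation: /ð/ → [z] before /t͡s/; /β/ → [ɣ] before /ŋ/; /x/ → [χ] before /ɴ/. In each pair only place changes, matching the following consonant, while manner and voice stay constant.
The rule targets /x/ (voiceless velar fricative), which sits before the trigger /n/ (alveolar).
The voiceless alveolar fricative is [s], so /x/ → [s].

[qʊsna]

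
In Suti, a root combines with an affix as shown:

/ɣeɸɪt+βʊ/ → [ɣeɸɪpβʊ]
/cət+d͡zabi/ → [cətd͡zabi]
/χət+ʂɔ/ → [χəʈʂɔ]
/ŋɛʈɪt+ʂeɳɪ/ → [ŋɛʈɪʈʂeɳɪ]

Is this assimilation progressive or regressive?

regressive

Underlying /t/ is realised as [p] next to /β/; /β/ itself does not change.
The change alveolar → bilabial matches the place of the following /β/, identifying this as place assimilation.
The other alternating form patterns the same way: /t/ → [ʈ] before /ʂ/ (alveolar → retroflex, matching retroflex) — only place changes, and always toward the following segment.
Nothing changes in [cətd͡zabi]: there the adjacent consonants already agree in place (/t/ and /d͡z/ are both alveolar), so this form is consistent with the same rule.
Since the segment that changes precedes the conditioning segment, the assimilation is regressive.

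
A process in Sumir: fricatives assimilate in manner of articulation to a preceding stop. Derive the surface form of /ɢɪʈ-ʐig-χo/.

[ɢɪʈɖigqo]

The rule targets /ʐ/ (voiced retroflex fricative), which sits after the trigger /ʈ/ (stop).
Changing only its manner to stop gives [ɖ] — the voiced retroflex stop.
The same rule applies at the second boundary: /χ/ → [q] next to /g/.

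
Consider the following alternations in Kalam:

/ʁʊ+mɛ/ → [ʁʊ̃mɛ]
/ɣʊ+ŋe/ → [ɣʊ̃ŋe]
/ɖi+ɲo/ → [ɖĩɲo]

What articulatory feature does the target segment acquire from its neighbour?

The vowel /ʊ/ surfaces as nasalised [ʊ̃] next to the following nasal /m/ — it has acquired the [+nasal] feature of its neighbour.
Likewise in the remaining data: /ʊ/ → [ʊ̃] before /ŋ/; /i/ → [ĩ] before /ɲ/ — each time a vowel is nasalised next to a following nasal.

nasality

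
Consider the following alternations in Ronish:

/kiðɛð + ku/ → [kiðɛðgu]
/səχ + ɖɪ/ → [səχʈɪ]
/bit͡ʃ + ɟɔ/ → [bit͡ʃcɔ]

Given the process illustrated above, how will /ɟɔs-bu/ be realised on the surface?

[ɟɔspu]

The data show progressive voicing assimilation: /k/ → [g] after /ð/; /ɖ/ → [ʈ] after /χ/; /ɟ/ → [c] after /t͡ʃ/. In each pair only voicing changes, matching the preceding consonant, while place and manner stay constant.
The rule targets /b/ (voiced bilabial stop), which sits after the trigger /s/ (voiceless).
Changing only its voicing to voiceless gives [p] — the voiceless bilabial stop.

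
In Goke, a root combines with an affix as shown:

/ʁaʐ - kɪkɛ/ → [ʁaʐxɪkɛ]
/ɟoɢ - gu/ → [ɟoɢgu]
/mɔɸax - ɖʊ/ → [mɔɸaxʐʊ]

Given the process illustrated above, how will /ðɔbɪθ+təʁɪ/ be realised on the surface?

[ðɔbɪθsəʁɪ]

The data show progressive manner assimilation: /k/ → [x] after /ʐ/; /ɖ/ → [ʐ] after /x/. In each pair only manner changes, matching the preceding consonant, while place and voice stay constant.
Nothing changes in [ɟoɢgu]: there the adjacent consonants already agree in manner (/g/ and /ɢ/ are both stops), so this form is consistent with the same rule.
The rule targets /t/ (voiceless alveolar stop), which sits after the trigger /θ/ (fricative).
Changing only its manner to fricative gives [s] — the voiceless alveolar fricative.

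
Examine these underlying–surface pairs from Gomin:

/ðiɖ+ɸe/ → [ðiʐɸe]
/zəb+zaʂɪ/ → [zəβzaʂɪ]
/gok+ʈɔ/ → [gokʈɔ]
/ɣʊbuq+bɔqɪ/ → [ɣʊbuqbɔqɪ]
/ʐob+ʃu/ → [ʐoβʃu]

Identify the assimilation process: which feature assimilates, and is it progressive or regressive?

Underlying /ɖ/ is realised as [ʐ] next to /ɸ/; /ɸ/ itself does not change.
The change stop → fricative matches the manner of the following /ɸ/, identifying this as manner assimilation.
Place and voice are unchanged, so the assimilation is partial, not total.
Checking the remaining alternations: /b/ → [β] before /z/ (stop → fricative, matching a fricative); /b/ → [β] before /ʃ/ (stop → fricative, matching a fricative) — only manner changes, and always toward the following segment.
Nothing changes in [gokʈɔ], [ɣʊbuqbɔqɪ]: there the adjacent consonants already agree in manner (/k/ and /ʈ/ are both stops; /q/ and /b/ are both stops), so these forms are consistent with the same rule.
The trigger is the following segment, so the direction is regressive (anticipatory).

regressive manner assimilation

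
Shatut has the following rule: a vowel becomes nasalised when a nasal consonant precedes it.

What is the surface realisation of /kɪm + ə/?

/ə/ sits next to the nasal /m/ and is therefore nasalised to [ə̃].

[kɪmə̃]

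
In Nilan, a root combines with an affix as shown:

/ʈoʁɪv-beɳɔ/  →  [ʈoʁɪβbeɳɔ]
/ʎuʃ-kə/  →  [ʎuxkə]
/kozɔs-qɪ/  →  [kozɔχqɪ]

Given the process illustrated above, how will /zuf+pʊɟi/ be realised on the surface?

The data show regressive place assimilation: /v/ → [β] before /b/; /ʃ/ → [x] before /k/; /s/ → [χ] before /q/. In each pair only place changes, matching the following consonant, while manner and voice stay constant.
/f/ is a voiceless labiodental fricative. The following trigger /p/ is bilabial, so /f/ must become bilabial as well.
The voiceless bilabial fricative is [ɸ], so /f/ → [ɸ].

[zuɸpʊɟi]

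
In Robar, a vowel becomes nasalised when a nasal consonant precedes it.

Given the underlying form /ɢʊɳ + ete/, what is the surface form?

[ɢʊɳẽte]

/e/ sits next to the nasal /ɳ/ and is therefore nasalised to [ẽ].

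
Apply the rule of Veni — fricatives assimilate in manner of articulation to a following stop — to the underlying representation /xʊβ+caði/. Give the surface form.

[xʊbcaði]

/β/ is a voiced bilabial fricative. The following trigger /c/ is a stop, so /β/ must become a stop as well.
A voiced bilabial stop is [b], so the surface segment is [b].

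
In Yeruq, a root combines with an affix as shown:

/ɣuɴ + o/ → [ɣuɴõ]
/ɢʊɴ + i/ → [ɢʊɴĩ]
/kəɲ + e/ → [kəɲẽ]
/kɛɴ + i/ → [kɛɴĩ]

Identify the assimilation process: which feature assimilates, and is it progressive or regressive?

progressive nasality assimilation (vowel nasalisation)

The vowel /o/ surfaces as nasalised [õ] next to the preceding nasal /ɴ/ — it has acquired the [+nasal] feature of its neighbour.
Likewise in the remaining data: /i/ → [ĩ] after /ɴ/; /e/ → [ẽ] after /ɲ/ — each time a vowel is nasalised next to a preceding nasal.
Because the conditioning nasal is to the left of the vowel that changes, the process is progressive (perseverative).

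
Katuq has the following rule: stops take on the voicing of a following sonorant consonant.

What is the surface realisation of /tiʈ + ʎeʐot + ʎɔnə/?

The rule targets /ʈ/ (voiceless retroflex stop), which sits before the trigger /ʎ/ (voiced).
Changing only its voicing to voiced gives [ɖ] — the voiced retroflex stop.
At the second juncture, /t/ likewise becomes [d] adjacent to /ʎ/.

[tiɖʎeʐodʎɔnə]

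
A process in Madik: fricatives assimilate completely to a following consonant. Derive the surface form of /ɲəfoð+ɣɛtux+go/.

[ɲəfoɣɣɛtuggo]

/ð/ is the segment targeted by the rule; it sits immediately before /ɣ/, so it assimilates completely and surfaces as [ɣ].
The same rule applies at the second boundary: /x/ → [g] next to /g/.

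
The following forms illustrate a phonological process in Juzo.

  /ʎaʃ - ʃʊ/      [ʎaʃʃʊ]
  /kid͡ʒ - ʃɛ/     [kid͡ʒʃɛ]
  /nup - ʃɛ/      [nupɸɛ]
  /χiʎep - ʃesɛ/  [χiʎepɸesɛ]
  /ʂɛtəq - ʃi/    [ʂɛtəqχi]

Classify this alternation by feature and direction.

Underlying /ʃ/ is realised as [ɸ] next to /p/; /p/ itself does not change.
/ʃ/ is postalveolar while /p/ is bilabial; the output [ɸ] is bilabial, matching the trigger — so the feature that spreads is place.
Manner and voice are unchanged, so the assimilation is partial, not total.
The other alternating form patterns the same way: /ʃ/ → [χ] after /q/ (postalveolar → uvular, matching uvular) — only place changes, and always toward the preceding segment.
Nothing changes in [ʎaʃʃʊ], [kid͡ʒʃɛ]: there the adjacent consonants already agree in place (/ʃ/ and /ʃ/ are both postalveolar; /ʃ/ and /d͡ʒ/ are both postalveolar), so these forms are consistent with the same rule.
The trigger is the preceding segment, so the direction is progressive (perseverative).

progressive place assimilation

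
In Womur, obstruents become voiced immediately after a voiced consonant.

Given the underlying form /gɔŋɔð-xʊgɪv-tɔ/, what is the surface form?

[gɔŋɔðɣʊgɪvdɔ]

The rule targets /x/ (voiceless velar fricative), which sits after the trigger /ð/ (voiced).
A voiced velar fricative is [ɣ], so the surface segment is [ɣ].
At the second juncture, /t/ likewise becomes [d] adjacent to /v/.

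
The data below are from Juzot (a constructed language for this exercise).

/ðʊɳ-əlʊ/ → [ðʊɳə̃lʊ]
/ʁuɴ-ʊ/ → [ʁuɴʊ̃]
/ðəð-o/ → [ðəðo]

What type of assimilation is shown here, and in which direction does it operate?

The vowel /ə/ surfaces as nasalised [ə̃] next to the preceding nasal /ɳ/ — it has acquired the [+nasal] feature of its neighbour.
Likewise in the remaining data: /ʊ/ → [ʊ̃] after /ɴ/ — each time a vowel is nasalised next to a preceding nasal.
No change occurs in [ðəðo] because the vowel at the boundary is adjacent to an oral consonant, not a nasal (/o/ next to /ð/).
Because the conditioning nasal is to the left of the vowel that changes, the process is progressive (perseverative).

progressive nasality assimilation (vowel nasalisation)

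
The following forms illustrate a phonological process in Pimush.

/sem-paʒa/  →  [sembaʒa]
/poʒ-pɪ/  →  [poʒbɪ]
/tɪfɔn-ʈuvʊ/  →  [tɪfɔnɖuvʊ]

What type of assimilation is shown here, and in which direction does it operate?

The segment that alternates is /p/, which surfaces as [b] when adjacent to /m/.
/p/ is voiceless while /m/ is voiced; the output [b] is voiced, matching the trigger — so the feature that spreads is voicing.
Place and manner are unchanged, so the assimilation is partial, not total.
The same holds elsewhere in the data: /p/ → [b] after /ʒ/ (voiceless → voiced, matching voiced); /ʈ/ → [ɖ] after /n/ (voiceless → voiced, matching voiced) — only voicing changes, and always toward the preceding segment.
The trigger is the preceding segment, so the direction is progressive (perseverative).

progressive voicing assimilation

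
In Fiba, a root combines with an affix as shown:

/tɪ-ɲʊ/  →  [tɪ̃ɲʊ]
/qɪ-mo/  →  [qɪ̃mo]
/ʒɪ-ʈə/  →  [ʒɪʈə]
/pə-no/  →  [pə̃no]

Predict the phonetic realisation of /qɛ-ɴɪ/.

The data show regressive nasality assimilation (vowel nasalisation): /ɪ/ → [ɪ̃] before /ɲ/; /ɪ/ → [ɪ̃] before /m/; /ə/ → [ə̃] before /n/ — a vowel is nasalised by an immediately following nasal consonant.
No change occurs in [ʒɪʈə] because the vowel at the boundary is adjacent to an oral consonant, not a nasal (/ɪ/ next to /ʈ/).
/ɛ/ sits next to the nasal /ɴ/ and is therefore nasalised to [ɛ̃].

[qɛ̃ɴɪ]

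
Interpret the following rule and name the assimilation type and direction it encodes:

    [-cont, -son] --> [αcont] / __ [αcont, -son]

regressive manner assimilation

The rule copies [cont] (continuancy) from the environment onto the target stops; since [±cont] encodes the stop/fricative manner contrast, the assimilating dimension is manner.
Since the environment is written after the underscore, the trigger follows the target; the direction is regressive.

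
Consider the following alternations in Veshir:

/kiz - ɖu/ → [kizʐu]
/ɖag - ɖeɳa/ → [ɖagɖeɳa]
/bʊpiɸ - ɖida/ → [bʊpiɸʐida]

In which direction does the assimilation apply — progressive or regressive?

Underlying /ɖ/ is realised as [ʐ] next to /z/; /z/ itself does not change.
/ɖ/ is a stop while /z/ is a fricative; the output [ʐ] is a fricative, matching the trigger — so the feature that spreads is manner.
Checking the remaining alternation: /ɖ/ → [ʐ] after /ɸ/ (stop → fricative, matching a fricative) — only manner changes, and always toward the preceding segment.
Nothing changes in [ɖagɖeɳa]: there the adjacent consonants already agree in manner (/ɖ/ and /g/ are both stops), so this form is consistent with the same rule.
Since the segment that changes follows the conditioning segment, the assimilation is progressive.

progressive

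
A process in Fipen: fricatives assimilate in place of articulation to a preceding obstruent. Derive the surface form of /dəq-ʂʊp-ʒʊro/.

The rule targets /ʂ/ (voiceless retroflex fricative), which sits after the trigger /q/ (uvular).
Changing only its place to uvular gives [χ] — the voiceless uvular fricative.
At the second juncture, /ʒ/ likewise becomes [β] adjacent to /p/.

[dəqχʊpβʊro]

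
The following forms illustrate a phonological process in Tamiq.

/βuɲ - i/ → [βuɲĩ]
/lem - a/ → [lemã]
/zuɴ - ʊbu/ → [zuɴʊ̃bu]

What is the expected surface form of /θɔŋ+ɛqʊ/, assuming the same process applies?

[θɔŋɛ̃qʊ]

The data show progressive nasality assimilation (vowel nasalisation): /i/ → [ĩ] after /ɲ/; /a/ → [ã] after /m/; /ʊ/ → [ʊ̃] after /ɴ/ — a vowel is nasalised by an immediately preceding nasal consonant.
/ɛ/ sits next to the nasal /ŋ/ and is therefore nasalised to [ɛ̃].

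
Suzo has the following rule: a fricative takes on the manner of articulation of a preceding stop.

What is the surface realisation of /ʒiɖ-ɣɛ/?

[ʒiɖgɛ]

The rule targets /ɣ/ (voiced velar fricative), which sits after the trigger /ɖ/ (stop).
Changing only its manner to stop gives [g] — the voiced velar stop.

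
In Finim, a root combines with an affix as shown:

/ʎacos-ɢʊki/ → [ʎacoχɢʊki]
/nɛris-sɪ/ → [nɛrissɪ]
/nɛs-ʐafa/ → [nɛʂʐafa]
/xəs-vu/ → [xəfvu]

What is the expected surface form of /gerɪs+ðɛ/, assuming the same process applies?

The data show regressive place assimilation: /s/ → [χ] before /ɢ/; /s/ → [ʂ] before /ʐ/; /s/ → [f] before /v/. In each pair only place changes, matching the following consonant, while manner and voice stay constant.
Nothing changes in [nɛrissɪ]: there the adjacent consonants already agree in place (/s/ and /s/ are both alveolar), so this form is consistent with the same rule.
The rule targets /s/ (voiceless alveolar fricative), which sits before the trigger /ð/ (dental).
Changing only its place to dental gives [θ] — the voiceless dental fricative.

[gerɪθðɛ]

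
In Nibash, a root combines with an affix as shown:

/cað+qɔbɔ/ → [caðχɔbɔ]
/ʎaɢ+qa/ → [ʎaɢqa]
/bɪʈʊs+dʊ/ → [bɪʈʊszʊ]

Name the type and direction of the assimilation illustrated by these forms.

The segment that alternates is /q/, which surfaces as [χ] when adjacent to /ð/.
The change stop → fricative matches the manner of the preceding /ð/, identifying this as manner assimilation.
Place and voice are unchanged, so the assimilation is partial, not total.
The same holds elsewhere in the data: /d/ → [z] after /s/ (stop → fricative, matching a fricative) — only manner changes, and always toward the preceding segment.
No alternation appears in [ʎaɢqa]: there the adjacent consonants already agree in manner (/q/ and /ɢ/ are both stops), so this form is consistent with the same rule.
The trigger is the preceding segment, so the direction is progressive (perseverative).

progressive manner assimilation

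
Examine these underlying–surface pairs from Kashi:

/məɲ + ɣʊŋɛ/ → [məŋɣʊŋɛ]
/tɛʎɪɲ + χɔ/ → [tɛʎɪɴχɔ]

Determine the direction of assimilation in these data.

The segment that alternates is /ɲ/, which surfaces as [ŋ] when adjacent to /ɣ/.
The change palatal → velar matches the place of the following /ɣ/, identifying this as place assimilation.
The other alternating form patterns the same way: /ɲ/ → [ɴ] before /χ/ (palatal → uvular, matching uvular) — only place changes, and always toward the following segment.
Since the segment that changes precedes the conditioning segment, the assimilation is regressive.

regressive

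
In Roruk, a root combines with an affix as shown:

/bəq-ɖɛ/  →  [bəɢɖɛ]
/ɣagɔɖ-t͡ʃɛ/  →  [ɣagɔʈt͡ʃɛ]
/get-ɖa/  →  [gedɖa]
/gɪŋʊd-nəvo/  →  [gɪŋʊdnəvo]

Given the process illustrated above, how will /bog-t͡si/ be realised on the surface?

The data show regressive voicing assimilation: /q/ → [ɢ] before /ɖ/; /ɖ/ → [ʈ] before /t͡ʃ/; /t/ → [d] before /ɖ/. In each pair only voicing changes, matching the following consonant, while place and manner stay constant.
No alternation appears in [gɪŋʊdnəvo]: there the adjacent consonants already agree in voicing (/d/ and /n/ are both voiced), so this form is consistent with the same rule.
The rule targets /g/ (voiced velar stop), which sits before the trigger /t͡s/ (voiceless).
Changing only its voicing to voiceless gives [k] — the voiceless velar stop.

[bokt͡si]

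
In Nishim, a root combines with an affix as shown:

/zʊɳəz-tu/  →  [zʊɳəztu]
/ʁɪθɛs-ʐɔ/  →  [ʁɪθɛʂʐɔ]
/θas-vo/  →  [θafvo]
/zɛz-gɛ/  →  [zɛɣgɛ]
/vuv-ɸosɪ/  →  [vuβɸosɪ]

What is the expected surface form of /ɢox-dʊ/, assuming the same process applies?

The data show regressive place assimilation: /s/ → [ʂ] before /ʐ/; /s/ → [f] before /v/; /z/ → [ɣ] before /g/; /v/ → [β] before /ɸ/. In each pair only place changes, matching the following consonant, while manner and voice stay constant.
No alternation appears in [zʊɳəztu]: there the adjacent consonants already agree in place (/z/ and /t/ are both alveolar), so this form is consistent with the same rule.
/x/ is a voiceless velar fricative. The following trigger /d/ is alveolar, so /x/ must become alveolar as well.
Changing only its place to alveolar gives [s] — the voiceless alveolar fricative.

[ɢosdʊ]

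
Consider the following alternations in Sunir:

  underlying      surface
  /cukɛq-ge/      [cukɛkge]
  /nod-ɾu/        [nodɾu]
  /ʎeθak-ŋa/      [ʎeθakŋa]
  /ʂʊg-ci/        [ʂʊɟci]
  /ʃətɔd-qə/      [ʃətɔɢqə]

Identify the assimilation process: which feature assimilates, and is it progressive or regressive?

regressive place assimilation

The segment that alternates is /q/, which surfaces as [k] when adjacent to /g/.
/q/ is uvular while /g/ is velar; the output [k] is velar, matching the trigger — so the feature that spreads is place.
Manner and voice are unchanged, so the assimilation is partial, not total.
The other alternating forms pattern the same way: /g/ → [ɟ] before /c/ (velar → palatal, matching palatal); /d/ → [ɢ] before /q/ (alveolar → uvular, matching uvular) — only place changes, and always toward the following segment.
No alternation appears in [nodɾu], [ʎeθakŋa]: there the adjacent consonants already agree in place (/d/ and /ɾ/ are both alveolar; /k/ and /ŋ/ are both velar), so these forms are consistent with the same rule.
The trigger is the following segment, so the direction is regressive (anticipatory).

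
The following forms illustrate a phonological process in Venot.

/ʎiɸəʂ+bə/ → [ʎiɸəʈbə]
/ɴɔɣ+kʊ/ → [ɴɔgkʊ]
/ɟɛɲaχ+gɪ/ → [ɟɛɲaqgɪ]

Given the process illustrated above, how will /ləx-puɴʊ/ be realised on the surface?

The data show regressive manner assimilation: /ʂ/ → [ʈ] before /b/; /ɣ/ → [g] before /k/; /χ/ → [q] before /g/. In each pair only manner changes, matching the following consonant, while place and voice stay constant.
/x/ is a voiceless velar fricative. The following trigger /p/ is a stop, so /x/ must become a stop as well.
The voiceless velar stop is [k], so /x/ → [k].

[ləkpuɴʊ]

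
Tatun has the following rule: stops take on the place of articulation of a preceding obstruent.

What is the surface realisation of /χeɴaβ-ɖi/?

[χeɴaβbi]

The rule targets /ɖ/ (voiced retroflex stop), which sits after the trigger /β/ (bilabial).
Changing only its place to bilabial gives [b] — the voiced bilabial stop.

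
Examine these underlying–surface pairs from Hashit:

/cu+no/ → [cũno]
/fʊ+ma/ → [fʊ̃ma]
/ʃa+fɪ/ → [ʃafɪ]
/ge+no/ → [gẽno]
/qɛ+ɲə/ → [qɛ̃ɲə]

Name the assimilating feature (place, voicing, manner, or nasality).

nasality

The vowel /u/ surfaces as nasalised [ũ] next to the following nasal /n/ — it has acquired the [+nasal] feature of its neighbour.
Likewise in the remaining data: /ʊ/ → [ʊ̃] before /m/; /e/ → [ẽ] before /n/; /ɛ/ → [ɛ̃] before /ɲ/ — each time a vowel is nasalised next to a following nasal.
No change occurs in [ʃafɪ] because the vowel at the boundary is adjacent to an oral consonant, not a nasal (/a/ next to /f/).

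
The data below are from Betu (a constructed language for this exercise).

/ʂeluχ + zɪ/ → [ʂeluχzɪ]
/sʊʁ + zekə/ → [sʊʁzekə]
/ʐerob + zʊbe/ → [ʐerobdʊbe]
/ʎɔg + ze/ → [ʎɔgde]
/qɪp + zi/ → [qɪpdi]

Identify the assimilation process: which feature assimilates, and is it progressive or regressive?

Comparing underlying and surface forms, /z/ → [d] is the alternation; the neighbouring /b/ is constant.
The change fricative → stop matches the manner of the preceding /b/, identifying this as manner assimilation.
Place and voice are unchanged, so the assimilation is partial, not total.
The other alternating forms pattern the same way: /z/ → [d] after /g/ (fricative → stop, matching a stop); /z/ → [d] after /p/ (fricative → stop, matching a stop) — only manner changes, and always toward the preceding segment.
Nothing changes in [ʂeluχzɪ], [sʊʁzekə]: there the adjacent consonants already agree in manner (/z/ and /χ/ are both fricatives; /z/ and /ʁ/ are both fricatives), so these forms are consistent with the same rule.
Since the segment that changes follows the conditioning segment, the assimilation is progressive.

progressive manner assimilation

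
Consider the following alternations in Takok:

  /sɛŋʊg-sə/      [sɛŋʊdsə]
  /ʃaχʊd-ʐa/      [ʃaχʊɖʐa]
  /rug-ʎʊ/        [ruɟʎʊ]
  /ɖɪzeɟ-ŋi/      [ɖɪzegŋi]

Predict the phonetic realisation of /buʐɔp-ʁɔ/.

[buʐɔqʁɔ]

The data show regressive place assimilation: /g/ → [d] before /s/; /d/ → [ɖ] before /ʐ/; /g/ → [ɟ] before /ʎ/; /ɟ/ → [g] before /ŋ/. In each pair only place changes, matching the following consonant, while manner and voice stay constant.
The rule targets /p/ (voiceless bilabial stop), which sits before the trigger /ʁ/ (uvular).
The voiceless uvular stop is [q], so /p/ → [q].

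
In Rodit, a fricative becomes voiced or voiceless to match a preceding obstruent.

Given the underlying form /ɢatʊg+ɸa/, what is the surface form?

/ɸ/ is a voiceless bilabial fricative. The preceding trigger /g/ is voiced, so /ɸ/ must become voiced as well.
Changing only its voicing to voiced gives [β] — the voiced bilabial fricative.

[ɢatʊgβa]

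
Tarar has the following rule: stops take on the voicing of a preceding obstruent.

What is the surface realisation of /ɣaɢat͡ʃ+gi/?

/g/ is a voiced velar stop. The preceding trigger /t͡ʃ/ is voiceless, so /g/ must become voiceless as well.
Changing only its voicing to voiceless gives [k] — the voiceless velar stop.

[ɣaɢat͡ʃki]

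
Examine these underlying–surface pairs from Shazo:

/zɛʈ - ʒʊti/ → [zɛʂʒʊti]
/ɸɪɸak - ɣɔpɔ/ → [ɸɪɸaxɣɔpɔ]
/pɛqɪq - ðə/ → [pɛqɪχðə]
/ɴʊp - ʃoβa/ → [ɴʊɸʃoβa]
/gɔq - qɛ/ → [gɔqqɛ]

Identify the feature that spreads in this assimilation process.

manner

The segment that alternates is /ʈ/, which surfaces as [ʂ] when adjacent to /ʒ/.
/ʈ/ is a stop while /ʒ/ is a fricative; the output [ʂ] is a fricative, matching the trigger — so the feature that spreads is manner.
Checking the remaining alternations: /k/ → [x] before /ɣ/ (stop → fricative, matching a fricative); /q/ → [χ] before /ð/ (stop → fricative, matching a fricative); /p/ → [ɸ] before /ʃ/ (stop → fricative, matching a fricative) — only manner changes, and always toward the following segment.
Nothing changes in [gɔqqɛ]: there the adjacent consonants already agree in manner (/q/ and /q/ are both stops), so this form is consistent with the same rule.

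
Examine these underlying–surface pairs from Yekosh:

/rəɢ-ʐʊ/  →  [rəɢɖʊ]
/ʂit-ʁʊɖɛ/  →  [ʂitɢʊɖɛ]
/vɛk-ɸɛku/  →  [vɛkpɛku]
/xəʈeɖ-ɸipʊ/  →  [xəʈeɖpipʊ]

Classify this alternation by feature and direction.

Comparing underlying and surface forms, /ʐ/ → [ɖ] is the alternation; the neighbouring /ɢ/ is constant.
The change fricative → stop matches the manner of the preceding /ɢ/, identifying this as manner assimilation.
Place and voice are unchanged, so the assimilation is partial, not total.
The other alternating forms pattern the same way: /ʁ/ → [ɢ] after /t/ (fricative → stop, matching a stop); /ɸ/ → [p] after /k/ (fricative → stop, matching a stop); /ɸ/ → [p] after /ɖ/ (fricative → stop, matching a stop) — only manner changes, and always toward the preceding segment.
The trigger is the preceding segment, so the direction is progressive (perseverative).

progressive manner assimilation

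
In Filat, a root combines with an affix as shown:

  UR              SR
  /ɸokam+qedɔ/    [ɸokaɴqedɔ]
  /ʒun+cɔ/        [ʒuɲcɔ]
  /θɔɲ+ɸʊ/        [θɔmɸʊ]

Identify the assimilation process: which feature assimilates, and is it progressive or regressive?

Comparing underlying and surface forms, /m/ → [ɴ] is the alternation; the neighbouring /q/ is constant.
The change bilabial → uvular matches the place of the following /q/, identifying this as place assimilation.
Manner and voice are unchanged, so the assimilation is partial, not total.
The same holds elsewhere in the data: /n/ → [ɲ] before /c/ (alveolar → palatal, matching palatal); /ɲ/ → [m] before /ɸ/ (palatal → bilabial, matching bilabial) — only place changes, and always toward the following segment.
Since the segment that changes precedes the conditioning segment, the assimilation is regressive.

regressive place assimilation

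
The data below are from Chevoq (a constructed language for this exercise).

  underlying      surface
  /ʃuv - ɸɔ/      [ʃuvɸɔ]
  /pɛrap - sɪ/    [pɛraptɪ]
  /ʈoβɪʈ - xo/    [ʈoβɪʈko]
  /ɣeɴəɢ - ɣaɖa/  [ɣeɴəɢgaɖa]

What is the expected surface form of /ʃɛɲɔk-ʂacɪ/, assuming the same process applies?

The data show progressive manner assimilation: /s/ → [t] after /p/; /x/ → [k] after /ʈ/; /ɣ/ → [g] after /ɢ/. In each pair only manner changes, matching the preceding consonant, while place and voice stay constant.
Nothing changes in [ʃuvɸɔ]: there the adjacent consonants already agree in manner (/ɸ/ and /v/ are both fricatives), so this form is consistent with the same rule.
/ʂ/ is a voiceless retroflex fricative. The preceding trigger /k/ is a stop, so /ʂ/ must become a stop as well.
The voiceless retroflex stop is [ʈ], so /ʂ/ → [ʈ].

[ʃɛɲɔkʈacɪ]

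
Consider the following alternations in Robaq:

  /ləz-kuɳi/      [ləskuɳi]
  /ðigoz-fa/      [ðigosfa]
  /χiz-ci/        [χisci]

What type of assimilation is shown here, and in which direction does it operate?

Underlying /z/ is realised as [s] next to /k/; /k/ itself does not change.
The change voiced → voiceless matches the voicing of the following /k/, identifying this as voicing assimilation.
Place and manner are unchanged, so the assimilation is partial, not total.
Checking the remaining alternations: /z/ → [s] before /f/ (voiced → voiceless, matching voiceless); /z/ → [s] before /c/ (voiced → voiceless, matching voiceless) — only voicing changes, and always toward the following segment.
The trigger is the following segment, so the direction is regressive (anticipatory).

regressive voicing assimilation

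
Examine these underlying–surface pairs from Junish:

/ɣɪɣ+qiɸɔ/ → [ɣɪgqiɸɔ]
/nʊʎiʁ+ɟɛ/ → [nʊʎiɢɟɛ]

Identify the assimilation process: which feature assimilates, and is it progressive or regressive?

Comparing underlying and surface forms, /ɣ/ → [g] is the alternation; the neighbouring /q/ is constant.
/ɣ/ is a fricative while /q/ is a stop; the output [g] is a stop, matching the trigger — so the feature that spreads is manner.
Place and voice are unchanged, so the assimilation is partial, not total.
The same holds elsewhere in the data: /ʁ/ → [ɢ] before /ɟ/ (fricative → stop, matching a stop) — only manner changes, and always toward the following segment.
Since the segment that changes precedes the conditioning segment, the assimilation is regressive.

regressive manner assimilation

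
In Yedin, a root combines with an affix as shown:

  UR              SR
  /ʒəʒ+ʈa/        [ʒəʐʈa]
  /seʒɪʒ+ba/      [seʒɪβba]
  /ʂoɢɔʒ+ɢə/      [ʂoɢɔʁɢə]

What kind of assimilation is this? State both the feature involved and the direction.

regressive place assimilation

The segment that alternates is /ʒ/, which surfaces as [ʐ] when adjacent to /ʈ/.
/ʒ/ is postalveolar while /ʈ/ is retroflex; the output [ʐ] is retroflex, matching the trigger — so the feature that spreads is place.
Manner and voice are unchanged, so the assimilation is partial, not total.
Checking the remaining alternations: /ʒ/ → [β] before /b/ (postalveolar → bilabial, matching bilabial); /ʒ/ → [ʁ] before /ɢ/ (postalveolar → uvular, matching uvular) — only place changes, and always toward the following segment.
The trigger is the following segment, so the direction is regressive (anticipatory).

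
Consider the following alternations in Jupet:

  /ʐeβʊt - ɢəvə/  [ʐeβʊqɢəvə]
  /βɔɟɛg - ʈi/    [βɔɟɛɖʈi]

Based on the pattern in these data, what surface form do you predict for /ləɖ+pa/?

The data show regressive place assimilation: /t/ → [q] before /ɢ/; /g/ → [ɖ] before /ʈ/. In each pair only place changes, matching the following consonant, while manner and voice stay constant.
/ɖ/ is a voiced retroflex stop. The following trigger /p/ is bilabial, so /ɖ/ must become bilabial as well.
A voiced bilabial stop is [b], so the surface segment is [b].

[ləbpa]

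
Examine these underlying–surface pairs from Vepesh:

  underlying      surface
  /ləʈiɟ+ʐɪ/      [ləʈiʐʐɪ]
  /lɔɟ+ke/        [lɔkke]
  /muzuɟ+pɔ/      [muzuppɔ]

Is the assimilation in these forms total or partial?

Comparing underlying and surface forms, /ɟ/ → [ʐ] is the alternation; the neighbouring /ʐ/ is constant.
The output [ʐ] is identical to the trigger /ʐ/ — every feature (place, manner, voicing) has been copied — so this is total assimilation.
The remaining alternations confirm this: /ɟ/ → [k] before /k/; /ɟ/ → [p] before /p/ — in each case the output is a copy of the following consonant.

total assimilation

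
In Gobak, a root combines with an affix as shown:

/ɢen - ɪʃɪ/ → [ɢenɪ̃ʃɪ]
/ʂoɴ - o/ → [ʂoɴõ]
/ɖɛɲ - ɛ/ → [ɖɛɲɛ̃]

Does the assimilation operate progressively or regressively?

The vowel /ɪ/ surfaces as nasalised [ɪ̃] next to the preceding nasal /n/ — it has acquired the [+nasal] feature of its neighbour.
Likewise in the remaining data: /o/ → [õ] after /ɴ/; /ɛ/ → [ɛ̃] after /ɲ/ — each time a vowel is nasalised next to a preceding nasal.
Because the conditioning nasal is to the left of the vowel that changes, the process is progressive (perseverative).

progressive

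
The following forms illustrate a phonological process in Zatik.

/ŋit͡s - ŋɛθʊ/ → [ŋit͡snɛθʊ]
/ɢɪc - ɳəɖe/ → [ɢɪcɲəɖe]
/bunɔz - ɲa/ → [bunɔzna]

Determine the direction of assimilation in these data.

progressive

Underlying /ŋ/ is realised as [n] next to /t͡s/; /t͡s/ itself does not change.
/ŋ/ is velar while /t͡s/ is alveolar; the output [n] is alveolar, matching the trigger — so the feature that spreads is place.
Checking the remaining alternations: /ɳ/ → [ɲ] after /c/ (retroflex → palatal, matching palatal); /ɲ/ → [n] after /z/ (palatal → alveolar, matching alveolar) — only place changes, and always toward the preceding segment.
Since the segment that changes follows the conditioning segment, the assimilation is progressive.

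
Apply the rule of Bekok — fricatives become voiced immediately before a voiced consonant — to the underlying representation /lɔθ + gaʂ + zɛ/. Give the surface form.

/θ/ is a voiceless dental fricative. The following trigger /g/ is voiced, so /θ/ must become voiced as well.
The voiced dental fricative is [ð], so /θ/ → [ð].
The same rule applies at the second boundary: /ʂ/ → [ʐ] next to /z/.

[lɔðgaʐzɛ]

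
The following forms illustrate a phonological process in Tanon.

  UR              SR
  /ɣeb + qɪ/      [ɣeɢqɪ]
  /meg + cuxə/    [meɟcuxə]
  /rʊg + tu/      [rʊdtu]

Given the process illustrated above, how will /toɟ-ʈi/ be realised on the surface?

[toɖʈi]

The data show regressive place assimilation: /b/ → [ɢ] before /q/; /g/ → [ɟ] before /c/; /g/ → [d] before /t/. In each pair only place changes, matching the following consonant, while manner and voice stay constant.
The rule targets /ɟ/ (voiced palatal stop), which sits before the trigger /ʈ/ (retroflex).
The voiced retroflex stop is [ɖ], so /ɟ/ → [ɖ].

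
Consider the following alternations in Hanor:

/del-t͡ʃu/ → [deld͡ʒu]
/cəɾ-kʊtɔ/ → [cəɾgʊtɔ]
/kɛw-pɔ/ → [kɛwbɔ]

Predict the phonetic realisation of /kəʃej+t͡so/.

The data show progressive voicing assimilation: /t͡ʃ/ → [d͡ʒ] after /l/; /k/ → [g] after /ɾ/; /p/ → [b] after /w/. In each pair only voicing changes, matching the preceding consonant, while place and manner stay constant.
/t͡s/ is a voiceless alveolar affricate. The preceding trigger /j/ is voiced, so /t͡s/ must become voiced as well.
The voiced alveolar affricate is [d͡z], so /t͡s/ → [d͡z].

[kəʃejd͡zo]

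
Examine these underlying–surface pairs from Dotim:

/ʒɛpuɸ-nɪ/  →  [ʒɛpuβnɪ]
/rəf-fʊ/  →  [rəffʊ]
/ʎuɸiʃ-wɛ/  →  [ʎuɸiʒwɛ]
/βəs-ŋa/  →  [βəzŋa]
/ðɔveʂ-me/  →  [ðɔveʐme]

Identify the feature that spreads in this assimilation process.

The segment that alternates is /ɸ/, which surfaces as [β] when adjacent to /n/.
The change voiceless → voiced matches the voicing of the following /n/, identifying this as voicing assimilation.
Checking the remaining alternations: /ʃ/ → [ʒ] before /w/ (voiceless → voiced, matching voiced); /s/ → [z] before /ŋ/ (voiceless → voiced, matching voiced); /ʂ/ → [ʐ] before /m/ (voiceless → voiced, matching voiced) — only voicing changes, and always toward the following segment.
Nothing changes in [rəffʊ]: there the adjacent consonants already agree in voicing (/f/ and /f/ are both voiceless), so this form is consistent with the same rule.

voicing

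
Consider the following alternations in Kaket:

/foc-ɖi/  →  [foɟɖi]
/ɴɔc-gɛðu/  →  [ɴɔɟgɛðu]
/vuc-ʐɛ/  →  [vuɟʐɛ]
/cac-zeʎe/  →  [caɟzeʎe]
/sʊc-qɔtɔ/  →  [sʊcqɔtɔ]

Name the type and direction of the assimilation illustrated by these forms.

Underlying /c/ is realised as [ɟ] next to /ɖ/; /ɖ/ itself does not change.
/c/ is voiceless while /ɖ/ is voiced; the output [ɟ] is voiced, matching the trigger — so the feature that spreads is voicing.
Place and manner are unchanged, so the assimilation is partial, not total.
Checking the remaining alternations: /c/ → [ɟ] before /g/ (voiceless → voiced, matching voiced); /c/ → [ɟ] before /ʐ/ (voiceless → voiced, matching voiced); /c/ → [ɟ] before /z/ (voiceless → voiced, matching voiced) — only voicing changes, and always toward the following segment.
No alternation appears in [sʊcqɔtɔ]: there the adjacent consonants already agree in voicing (/c/ and /q/ are both voiceless), so this form is consistent with the same rule.
The trigger is the following segment, so the direction is regressive (anticipatory).

regressive voicing assimilation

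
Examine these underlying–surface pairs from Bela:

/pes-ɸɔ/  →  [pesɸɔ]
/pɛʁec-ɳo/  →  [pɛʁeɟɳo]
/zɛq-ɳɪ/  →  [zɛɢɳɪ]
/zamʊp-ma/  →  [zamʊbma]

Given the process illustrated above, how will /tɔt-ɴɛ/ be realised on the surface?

The data show regressive voicing assimilation: /c/ → [ɟ] before /ɳ/; /q/ → [ɢ] before /ɳ/; /p/ → [b] before /m/. In each pair only voicing changes, matching the following consonant, while place and manner stay constant.
Nothing changes in [pesɸɔ]: there the adjacent consonants already agree in voicing (/s/ and /ɸ/ are both voiceless), so this form is consistent with the same rule.
/t/ is a voiceless alveolar stop. The following trigger /ɴ/ is voiced, so /t/ must become voiced as well.
The voiced alveolar stop is [d], so /t/ → [d].

[tɔdɴɛ]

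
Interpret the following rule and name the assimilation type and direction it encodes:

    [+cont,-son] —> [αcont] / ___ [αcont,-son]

regressive manner assimilation

The rule copies [cont] (continuancy) from the environment onto the target fricatives; since [±cont] encodes the stop/fricative manner contrast, the assimilating dimension is manner.
The conditioning segment sits to the right of the focus bar, meaning the trigger follows the segment that changes — regressive assimilation.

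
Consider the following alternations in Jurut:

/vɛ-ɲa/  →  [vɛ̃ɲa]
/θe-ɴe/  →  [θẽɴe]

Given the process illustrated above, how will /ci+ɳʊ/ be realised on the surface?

[cĩɳʊ]

The data show regressive nasality assimilation (vowel nasalisation): /ɛ/ → [ɛ̃] before /ɲ/; /e/ → [ẽ] before /ɴ/ — a vowel is nasalised by an immediately following nasal consonant.
/i/ sits next to the nasal /ɳ/ and is therefore nasalised to [ĩ].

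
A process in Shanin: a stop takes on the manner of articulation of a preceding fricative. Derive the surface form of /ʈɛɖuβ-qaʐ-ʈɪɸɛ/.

[ʈɛɖuβχaʐʂɪɸɛ]

The rule targets /q/ (voiceless uvular stop), which sits after the trigger /β/ (fricative).
The voiceless uvular fricative is [χ], so /q/ → [χ].
At the second juncture, /ʈ/ likewise becomes [ʂ] adjacent to /ʐ/.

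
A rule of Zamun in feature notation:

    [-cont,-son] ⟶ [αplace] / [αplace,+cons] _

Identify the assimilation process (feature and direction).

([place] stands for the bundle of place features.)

The shared variable α links the value of the place features (abbreviated [place]) on the target to the same value on the neighbouring segment, so place is the feature that assimilates.
Since the environment is written before the underscore, the trigger precedes the target; the direction is progressive.

progressive place assimilation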